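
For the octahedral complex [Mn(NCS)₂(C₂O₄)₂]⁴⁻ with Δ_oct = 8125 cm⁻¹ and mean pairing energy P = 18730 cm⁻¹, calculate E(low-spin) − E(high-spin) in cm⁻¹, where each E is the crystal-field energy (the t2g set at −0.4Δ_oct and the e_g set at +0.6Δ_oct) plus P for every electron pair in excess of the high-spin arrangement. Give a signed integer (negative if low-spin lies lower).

Ligand charges: 2×(-1) from NCS⁻ and 2×(-2) from C₂O₄²⁻ sum to -6; with overall charge -4, Mn is +2.
Group 7 minus oxidation state +2 gives a d⁵ configuration for Mn²⁺.
In the high-spin limit (t2g^3 e_g^2) the orbital term is 0.0Δ_oct = 0 cm⁻¹, with no excess pairing.
Low-spin: t2g^5 e_g^0, orbital CFSE = -2.0Δ_oct = -16250 cm⁻¹; plus 2 excess pairs × P = +37460 cm⁻¹; total 21210 cm⁻¹.
E(LS) − E(HS) = 21210 − (0) = 21210 cm⁻¹.

21210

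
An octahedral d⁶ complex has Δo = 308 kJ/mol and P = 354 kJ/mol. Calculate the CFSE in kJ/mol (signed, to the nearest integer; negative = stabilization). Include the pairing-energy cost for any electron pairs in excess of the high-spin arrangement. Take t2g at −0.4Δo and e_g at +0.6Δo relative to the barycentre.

Since Δo = 308 kJ/mol < P = 354 kJ/mol, the complex adopts the high-spin configuration.
That gives t2g^4 e_g^2.
Orbital CFSE = -0.4Δo = -0.4 × 308 = -123 kJ/mol.
High-spin has no excess pairs, so no pairing correction applies.

-123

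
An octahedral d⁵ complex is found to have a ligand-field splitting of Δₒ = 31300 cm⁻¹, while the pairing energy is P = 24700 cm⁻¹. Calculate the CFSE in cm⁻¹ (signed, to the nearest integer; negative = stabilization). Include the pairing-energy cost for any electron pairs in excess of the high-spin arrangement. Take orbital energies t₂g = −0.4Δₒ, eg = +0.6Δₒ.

-13200

Here Δₒ > P (31300 > 24700), so the low-spin state is favoured.
Filling d⁵ accordingly: t₂g⁵ eg⁰.
Orbital CFSE = -2.0Δₒ = -2.0 × 31300 = -62600 cm⁻¹.
Excess pairs vs high-spin: 2 − 0 = 2; pairing cost = +49400 cm⁻¹.
Net CFSE = -62600 + 49400 = -13200 cm⁻¹.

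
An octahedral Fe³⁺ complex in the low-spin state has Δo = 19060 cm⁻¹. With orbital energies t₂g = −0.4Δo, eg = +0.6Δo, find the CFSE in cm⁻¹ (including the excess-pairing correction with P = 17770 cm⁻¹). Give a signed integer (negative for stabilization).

Fe is in group 8, so Fe³⁺ is d⁵ (8 − 3 = 5).
Configuration: t₂g⁵ eg⁰.
CFSE(orbital) = 5×(-0.4Δo) + 0×(0.6Δo) = -2.0Δo; with Δo = 19060 cm⁻¹ that is -38120 cm⁻¹.
High-spin d⁵ would be t₂g³ eg² with 0 pairs; low-spin has 2, so 2 excess pairs cost +2P = +35540 cm⁻¹.
Net CFSE = -38120 + 35540 = -2580 cm⁻¹.

-2580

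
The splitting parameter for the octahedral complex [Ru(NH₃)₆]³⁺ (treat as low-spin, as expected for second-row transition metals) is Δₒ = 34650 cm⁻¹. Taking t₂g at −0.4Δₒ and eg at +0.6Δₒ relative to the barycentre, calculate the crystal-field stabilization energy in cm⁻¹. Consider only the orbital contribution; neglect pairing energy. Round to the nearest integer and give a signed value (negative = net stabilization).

NH₃ is neutral, so the +3 overall charge sits on Ru: oxidation state +3.
Ru sits in group 8; removing 3 electrons leaves Ru³⁺ with 8 − 3 = 5 d electrons.
Configuration: t₂g⁵ eg⁰.
Orbital CFSE = 5(-0.4) + 0(0.6) = -2.0Δₒ = -2.0 × 34650 = -69300 cm⁻¹.

-69300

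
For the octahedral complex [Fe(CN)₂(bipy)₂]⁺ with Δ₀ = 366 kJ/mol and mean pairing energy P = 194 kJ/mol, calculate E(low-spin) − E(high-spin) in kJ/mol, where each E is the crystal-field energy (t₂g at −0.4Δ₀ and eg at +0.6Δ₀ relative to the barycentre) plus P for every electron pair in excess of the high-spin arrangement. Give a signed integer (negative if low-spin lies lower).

Ligand charges: 2×(-1) from CN⁻ and 2×(+0) from bipy sum to -2; with overall charge +1, Fe is +3.
Fe is in group 8, so Fe³⁺ is d⁵ (8 − 3 = 5).
High-spin d⁵ fills as t₂g³ eg² with CFSE 3(−0.4) + 2(+0.6) = 0.0Δ₀ = 0 kJ/mol.
Low-spin: t₂g⁵ eg⁰, orbital CFSE = -2.0Δ₀ = -732 kJ/mol; plus 2 excess pairs × P = +388 kJ/mol; total -344 kJ/mol.
Thus E(LS) − E(HS) = -344 kJ/mol.

-344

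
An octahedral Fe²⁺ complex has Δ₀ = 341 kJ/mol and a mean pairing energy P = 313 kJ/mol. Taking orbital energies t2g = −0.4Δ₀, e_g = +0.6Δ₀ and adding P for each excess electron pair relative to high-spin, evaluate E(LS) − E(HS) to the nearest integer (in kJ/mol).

-56

Fe sits in group 8; removing 2 electrons leaves Fe²⁺ with 8 − 2 = 6 d electrons.
High-spin d⁶ fills as t2g^4 e_g^2 with CFSE 4(−0.4) + 2(+0.6) = -0.4Δ₀ = -136 kJ/mol.
Low-spin t2g^6 e_g^0 gives -2.4Δ₀ = -818 kJ/mol, but forming 2 extra pairs costs 2P = 626 kJ/mol, so E(LS) = -818 + 626 = -192 kJ/mol.
The difference is -192 − (-136) = -56 kJ/mol, so low-spin lies lower.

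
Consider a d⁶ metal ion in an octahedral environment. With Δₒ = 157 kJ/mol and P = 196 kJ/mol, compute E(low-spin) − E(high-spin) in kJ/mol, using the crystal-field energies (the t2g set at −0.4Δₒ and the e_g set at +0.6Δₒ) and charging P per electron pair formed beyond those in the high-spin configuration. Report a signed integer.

In the high-spin limit (t2g^4 e_g^2) the orbital term is -0.4Δₒ = -63 kJ/mol, with no excess pairing.
Low-spin: t2g^6 e_g^0, orbital CFSE = -2.4Δₒ = -377 kJ/mol; plus 2 excess pairs × P = +392 kJ/mol; total 15 kJ/mol.
Thus E(LS) − E(HS) = 78 kJ/mol.

78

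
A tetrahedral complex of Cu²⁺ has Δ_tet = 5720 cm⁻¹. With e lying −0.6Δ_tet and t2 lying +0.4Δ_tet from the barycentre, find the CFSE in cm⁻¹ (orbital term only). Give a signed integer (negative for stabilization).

-2288

Cu is in group 11, so Cu²⁺ is d⁹ (11 − 2 = 9).
With tetrahedral geometry the complex is necessarily high-spin.
The d⁹ electrons fill as e^4 t2^5.
CFSE(orbital) = 4×(-0.6Δ_tet) + 5×(0.4Δ_tet) = -0.4Δ_tet; with Δ_tet = 5720 cm⁻¹ that is -2288 cm⁻¹.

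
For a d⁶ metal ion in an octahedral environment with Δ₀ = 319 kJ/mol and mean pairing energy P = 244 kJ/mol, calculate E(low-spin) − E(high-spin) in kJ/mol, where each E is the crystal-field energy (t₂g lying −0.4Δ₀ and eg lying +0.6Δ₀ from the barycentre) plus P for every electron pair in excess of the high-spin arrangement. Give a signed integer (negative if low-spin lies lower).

-150

In the high-spin limit (t₂g⁴ eg²) the orbital term is -0.4Δ₀ = -128 kJ/mol, with no excess pairing.
For low-spin the configuration is t₂g⁶ eg⁰: orbital energy -2.4 × 319 = -766 kJ/mol, and 2 additional pairs relative to high-spin add 488 kJ/mol, giving -278 kJ/mol.
Thus E(LS) − E(HS) = -150 kJ/mol.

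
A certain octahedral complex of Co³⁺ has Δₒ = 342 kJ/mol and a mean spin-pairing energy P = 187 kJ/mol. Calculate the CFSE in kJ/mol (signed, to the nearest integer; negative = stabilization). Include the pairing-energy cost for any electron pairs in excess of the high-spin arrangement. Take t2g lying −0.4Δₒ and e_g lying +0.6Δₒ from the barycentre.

-447

Co sits in group 9; removing 3 electrons leaves Co³⁺ with 9 − 3 = 6 d electrons.
Δₒ > P, so pairing is preferred: the ground state is low-spin.
That gives t2g^6 e_g^0.
Orbital CFSE = -2.4Δₒ = -2.4 × 342 = -821 kJ/mol.
Excess pairs vs high-spin: 3 − 1 = 2; pairing cost = +374 kJ/mol.
Net CFSE = -821 + 374 = -447 kJ/mol.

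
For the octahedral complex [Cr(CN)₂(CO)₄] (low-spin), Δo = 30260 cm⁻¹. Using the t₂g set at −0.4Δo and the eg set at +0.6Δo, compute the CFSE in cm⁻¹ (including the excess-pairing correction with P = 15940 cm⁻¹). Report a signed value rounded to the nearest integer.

Ligand charges: 2×(-1) from CN⁻ and 4×(+0) from CO sum to -2; with overall charge +0, Cr is +2.
Group 6 minus oxidation state +2 gives a d⁴ configuration for Cr²⁺.
The d⁴ electrons fill as t₂g⁴ eg⁰.
Orbital CFSE = 4(-0.4) + 0(0.6) = -1.6Δo = -1.6 × 30260 = -48416 cm⁻¹.
Pairing penalty: 1 pair vs 0 in the high-spin reference → 1 extra × P = 15940 cm⁻¹.
Net CFSE = -48416 + 15940 = -32476 cm⁻¹.

-32476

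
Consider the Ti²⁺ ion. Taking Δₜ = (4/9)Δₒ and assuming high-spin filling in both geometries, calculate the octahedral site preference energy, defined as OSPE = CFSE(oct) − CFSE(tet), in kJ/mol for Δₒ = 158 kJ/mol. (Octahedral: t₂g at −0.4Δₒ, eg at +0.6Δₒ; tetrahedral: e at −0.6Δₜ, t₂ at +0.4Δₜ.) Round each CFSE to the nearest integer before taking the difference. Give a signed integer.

Ti²⁺: group 4, so d-count = 4 − 2 = 2.
Octahedral high-spin t₂g² eg⁰: CFSE = -0.8 × 158 = -126 kJ/mol.
Tetrahedral: e² t₂⁰, CFSE = 2(−0.6) + 0(+0.4) = -1.2Δₜ = -1.2 × (4/9) × 158 = -84 kJ/mol.
OSPE = -126 − (-84) = -42 kJ/mol.

-42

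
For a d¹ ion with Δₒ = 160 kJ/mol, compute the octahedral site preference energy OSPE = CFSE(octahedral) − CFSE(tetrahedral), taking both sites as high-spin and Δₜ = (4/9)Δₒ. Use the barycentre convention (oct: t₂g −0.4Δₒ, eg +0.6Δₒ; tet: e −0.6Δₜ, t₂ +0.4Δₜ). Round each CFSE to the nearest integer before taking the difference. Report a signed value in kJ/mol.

-21

Octahedral high-spin t₂g¹ eg⁰: CFSE = -0.4 × 160 = -64 kJ/mol.
In a tetrahedral site the filling is e¹ t₂⁰: CFSE(tet) = -0.6Δₜ = -0.6 × (4/9)(160) = -43 kJ/mol.
OSPE = -64 − (-43) = -21 kJ/mol.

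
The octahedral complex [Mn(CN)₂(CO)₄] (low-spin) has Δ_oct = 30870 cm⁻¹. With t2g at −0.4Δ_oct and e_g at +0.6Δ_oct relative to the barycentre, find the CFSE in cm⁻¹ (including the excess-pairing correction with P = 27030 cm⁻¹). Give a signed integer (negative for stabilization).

Ligand charges: 2×(-1) from CN⁻ and 4×(+0) from CO sum to -2; with overall charge +0, Mn is +2.
Mn²⁺: group 7, so d-count = 7 − 2 = 5.
Electron filling gives t2g^5 e_g^0.
CFSE(orbital) = 5×(-0.4Δ_oct) + 0×(0.6Δ_oct) = -2.0Δ_oct; with Δ_oct = 30870 cm⁻¹ that is -61740 cm⁻¹.
Pairing penalty: 2 pairs vs 0 in the high-spin reference → 2 extra × P = 54060 cm⁻¹.
Net CFSE = -61740 + 54060 = -7680 cm⁻¹.

-7680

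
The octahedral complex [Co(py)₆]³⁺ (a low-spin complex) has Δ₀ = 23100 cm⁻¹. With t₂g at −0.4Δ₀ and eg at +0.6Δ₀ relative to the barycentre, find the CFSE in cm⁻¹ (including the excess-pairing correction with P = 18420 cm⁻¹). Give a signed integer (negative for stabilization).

-18600

py is neutral, so the +3 overall charge sits on Co: oxidation state +3.
Co³⁺: group 9, so d-count = 9 − 3 = 6.
Configuration: t₂g⁶ eg⁰.
CFSE(orbital) = 6×(-0.4Δ₀) + 0×(0.6Δ₀) = -2.4Δ₀; with Δ₀ = 23100 cm⁻¹ that is -55440 cm⁻¹.
Relative to high-spin t₂g⁴ eg² (1 paired), the low-spin configuration has 2 additional pairs, contributing +2 × 18420 = +36840 cm⁻¹.
Net CFSE = -55440 + 36840 = -18600 cm⁻¹.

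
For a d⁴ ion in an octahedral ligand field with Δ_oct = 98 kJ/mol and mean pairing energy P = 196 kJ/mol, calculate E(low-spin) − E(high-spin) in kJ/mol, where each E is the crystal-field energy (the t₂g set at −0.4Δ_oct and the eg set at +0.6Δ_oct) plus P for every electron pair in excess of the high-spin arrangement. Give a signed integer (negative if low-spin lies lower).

98

High-spin d⁴ fills as t₂g³ eg¹ with CFSE 3(−0.4) + 1(+0.6) = -0.6Δ_oct = -59 kJ/mol.
Low-spin: t₂g⁴ eg⁰, orbital CFSE = -1.6Δ_oct = -157 kJ/mol; plus 1 excess pair × P = +196 kJ/mol; total 39 kJ/mol.
The difference is 39 − (-59) = 98 kJ/mol, so high-spin lies lower.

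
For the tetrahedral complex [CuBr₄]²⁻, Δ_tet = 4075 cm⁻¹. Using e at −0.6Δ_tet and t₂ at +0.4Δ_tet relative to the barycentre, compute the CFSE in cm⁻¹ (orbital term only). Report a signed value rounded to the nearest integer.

-1630

Each Br⁻ contributes -1; 4 × (-1) = -4. With overall charge -2, Cu is in the +2 oxidation state.
Cu is in group 11, so Cu²⁺ is d⁹ (11 − 2 = 9).
With tetrahedral geometry the complex is necessarily high-spin.
Configuration: e⁴ t₂⁵.
The orbital stabilization is -0.4Δ_tet = -0.4 × 4075 = -1630 cm⁻¹.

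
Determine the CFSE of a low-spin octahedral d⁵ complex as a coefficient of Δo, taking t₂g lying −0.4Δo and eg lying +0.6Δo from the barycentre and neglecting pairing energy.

Configuration: t₂g⁵ eg⁰.
CFSE = 5(-0.4Δo) + 0(0.6Δo) = -2.0Δo + 0.0Δo = -2.0Δo.

-2.0 Δo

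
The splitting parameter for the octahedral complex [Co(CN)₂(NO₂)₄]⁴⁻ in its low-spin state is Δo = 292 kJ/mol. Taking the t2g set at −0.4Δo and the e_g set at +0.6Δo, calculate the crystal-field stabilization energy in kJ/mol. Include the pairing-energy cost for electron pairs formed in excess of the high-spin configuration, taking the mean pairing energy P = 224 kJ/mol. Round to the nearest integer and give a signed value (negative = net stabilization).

Ligand charges: 2×(-1) from CN⁻ and 4×(-1) from NO₂⁻ sum to -6; with overall charge -4, Co is +2.
Co is in group 9, so Co²⁺ is d⁷ (9 − 2 = 7).
Configuration: t2g^6 e_g^1.
The orbital stabilization is -1.8Δo = -1.8 × 292 = -526 kJ/mol.
Pairing penalty: 3 pairs vs 2 in the high-spin reference → 1 extra × P = 224 kJ/mol.
Combining: -526 + 224 = -302 kJ/mol.

-302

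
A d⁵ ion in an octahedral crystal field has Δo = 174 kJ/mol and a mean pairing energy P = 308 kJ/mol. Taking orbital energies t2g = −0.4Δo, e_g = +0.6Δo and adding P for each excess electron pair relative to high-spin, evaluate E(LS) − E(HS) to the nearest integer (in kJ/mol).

High-spin: t2g^3 e_g^2, CFSE = 0.0Δo = 0 kJ/mol.
Low-spin: t2g^5 e_g^0, orbital CFSE = -2.0Δo = -348 kJ/mol; plus 2 excess pairs × P = +616 kJ/mol; total 268 kJ/mol.
E(LS) − E(HS) = 268 − (0) = 268 kJ/mol.

268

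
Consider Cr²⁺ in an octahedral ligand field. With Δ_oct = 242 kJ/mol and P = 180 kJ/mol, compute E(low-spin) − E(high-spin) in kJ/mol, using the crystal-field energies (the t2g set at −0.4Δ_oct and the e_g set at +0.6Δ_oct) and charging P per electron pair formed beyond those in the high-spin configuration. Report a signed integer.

Cr sits in group 6; removing 2 electrons leaves Cr²⁺ with 6 − 2 = 4 d electrons.
High-spin: t2g^3 e_g^1, CFSE = -0.6Δ_oct = -145 kJ/mol.
Low-spin t2g^4 e_g^0 gives -1.6Δ_oct = -387 kJ/mol, but forming 1 extra pair costs 1P = 180 kJ/mol, so E(LS) = -387 + 180 = -207 kJ/mol.
E(LS) − E(HS) = -207 − (-145) = -62 kJ/mol.

-62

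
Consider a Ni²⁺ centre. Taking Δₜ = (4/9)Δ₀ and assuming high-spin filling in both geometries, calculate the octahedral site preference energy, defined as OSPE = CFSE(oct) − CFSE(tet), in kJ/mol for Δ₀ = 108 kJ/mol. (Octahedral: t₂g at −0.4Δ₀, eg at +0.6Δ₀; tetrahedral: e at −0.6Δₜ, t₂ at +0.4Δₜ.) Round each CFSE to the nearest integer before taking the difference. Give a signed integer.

Ni is in group 10, so Ni²⁺ is d⁸ (10 − 2 = 8).
Octahedral (high-spin): t₂g⁶ eg², CFSE = 6(−0.4) + 2(+0.6) = -1.2Δ₀ = -1.2 × 108 = -130 kJ/mol.
Tetrahedral e⁴ t₂⁴ gives -0.8Δₜ = -0.8 × (4/9) × 108 = -38 kJ/mol.
Subtracting, OSPE = -130 − (-38) = -92 kJ/mol.

-92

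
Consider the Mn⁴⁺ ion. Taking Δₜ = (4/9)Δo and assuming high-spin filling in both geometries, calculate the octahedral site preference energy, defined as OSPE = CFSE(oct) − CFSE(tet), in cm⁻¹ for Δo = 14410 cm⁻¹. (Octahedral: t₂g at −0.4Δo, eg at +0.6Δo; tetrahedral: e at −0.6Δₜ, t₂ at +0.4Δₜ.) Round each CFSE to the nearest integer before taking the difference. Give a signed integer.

Mn is in group 7, so Mn⁴⁺ is d³ (7 − 4 = 3).
In an octahedral site d³ (HS) is t₂g³ eg⁰, giving CFSE(oct) = -1.2Δo = -17292 cm⁻¹.
Tetrahedral e² t₂¹ gives -0.8Δₜ = -0.8 × (4/9) × 14410 = -5124 cm⁻¹.
OSPE = -17292 − (-5124) = -12168 cm⁻¹.

-12168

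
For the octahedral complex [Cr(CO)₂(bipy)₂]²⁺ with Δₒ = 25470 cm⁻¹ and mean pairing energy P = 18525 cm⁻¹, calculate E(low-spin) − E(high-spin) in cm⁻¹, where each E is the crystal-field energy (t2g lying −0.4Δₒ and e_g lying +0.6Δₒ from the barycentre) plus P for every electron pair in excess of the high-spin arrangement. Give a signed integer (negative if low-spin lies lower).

-6945

Ligand charges: 2×(+0) from CO and 2×(+0) from bipy sum to +0; with overall charge +2, Cr is +2.
Cr²⁺: group 6, so d-count = 6 − 2 = 4.
High-spin d⁴ fills as t2g^3 e_g^1 with CFSE 3(−0.4) + 1(+0.6) = -0.6Δₒ = -15282 cm⁻¹.
Low-spin: t2g^4 e_g^0, orbital CFSE = -1.6Δₒ = -40752 cm⁻¹; plus 1 excess pair × P = +18525 cm⁻¹; total -22227 cm⁻¹.
Thus E(LS) − E(HS) = -6945 cm⁻¹.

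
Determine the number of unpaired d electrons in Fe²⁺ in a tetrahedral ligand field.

Fe²⁺: group 8, so d-count = 8 − 2 = 6.
Tetrahedral fields are weak (Δₜ ≈ 4/9 Δₒ), so electrons fill high-spin.
Configuration: e³ t₂³, giving 4 unpaired electrons.

4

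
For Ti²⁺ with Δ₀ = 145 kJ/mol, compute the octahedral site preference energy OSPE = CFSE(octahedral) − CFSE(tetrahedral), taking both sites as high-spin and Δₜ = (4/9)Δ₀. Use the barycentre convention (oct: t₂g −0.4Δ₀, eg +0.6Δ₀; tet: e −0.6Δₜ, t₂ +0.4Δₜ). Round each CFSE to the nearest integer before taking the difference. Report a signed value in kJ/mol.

Ti²⁺: group 4, so d-count = 4 − 2 = 2.
Octahedral (high-spin): t2g^2 e_g^0, CFSE = 2(−0.4) + 0(+0.6) = -0.8Δ₀ = -0.8 × 145 = -116 kJ/mol.
Tetrahedral: e^2 t2^0, CFSE = 2(−0.6) + 0(+0.4) = -1.2Δₜ = -1.2 × (4/9) × 145 = -77 kJ/mol.
OSPE = CFSE(oct) − CFSE(tet) = -116 − (-77) = -39 kJ/mol.

-39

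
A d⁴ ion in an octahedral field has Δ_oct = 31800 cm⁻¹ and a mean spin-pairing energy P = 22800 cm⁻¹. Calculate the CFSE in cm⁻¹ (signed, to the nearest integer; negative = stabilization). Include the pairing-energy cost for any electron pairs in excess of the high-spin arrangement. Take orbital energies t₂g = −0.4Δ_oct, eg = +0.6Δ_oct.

Here Δ_oct > P (31800 > 22800), so the low-spin state is favoured.
Configuration: t₂g⁴ eg⁰.
Orbital CFSE = -1.6Δ_oct = -1.6 × 31800 = -50880 cm⁻¹.
Excess pairs vs high-spin: 1 − 0 = 1; pairing cost = +22800 cm⁻¹.
Net CFSE = -50880 + 22800 = -28080 cm⁻¹.

-28080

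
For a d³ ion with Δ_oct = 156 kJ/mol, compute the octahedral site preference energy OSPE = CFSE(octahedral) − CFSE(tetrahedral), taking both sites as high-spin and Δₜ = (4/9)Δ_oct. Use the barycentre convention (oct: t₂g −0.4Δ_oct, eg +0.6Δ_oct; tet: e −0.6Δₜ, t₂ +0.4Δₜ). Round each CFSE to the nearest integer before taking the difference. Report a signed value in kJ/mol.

Octahedral (high-spin): t2g^3 e_g^0, CFSE = 3(−0.4) + 0(+0.6) = -1.2Δ_oct = -1.2 × 156 = -187 kJ/mol.
In a tetrahedral site the filling is e^2 t2^1: CFSE(tet) = -0.8Δₜ = -0.8 × (4/9)(156) = -55 kJ/mol.
OSPE = -187 − (-55) = -132 kJ/mol.

-132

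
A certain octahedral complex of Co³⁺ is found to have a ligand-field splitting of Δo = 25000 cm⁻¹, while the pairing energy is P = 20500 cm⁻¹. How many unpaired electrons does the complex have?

0

Group 9 minus oxidation state +3 gives a d⁶ configuration for Co³⁺.
Since Δo = 25000 cm⁻¹ > P = 20500 cm⁻¹, the complex adopts the low-spin configuration.
That gives t₂g⁶ eg⁰.
Unpaired electrons: 0.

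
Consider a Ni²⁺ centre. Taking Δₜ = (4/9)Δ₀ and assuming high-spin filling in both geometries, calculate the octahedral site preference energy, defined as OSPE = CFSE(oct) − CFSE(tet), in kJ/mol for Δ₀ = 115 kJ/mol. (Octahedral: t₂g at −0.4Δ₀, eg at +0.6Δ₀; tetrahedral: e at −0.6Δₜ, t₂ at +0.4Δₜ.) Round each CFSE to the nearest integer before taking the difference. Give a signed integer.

Ni is in group 10, so Ni²⁺ is d⁸ (10 − 2 = 8).
In an octahedral site d⁸ (HS) is t₂g⁶ eg², giving CFSE(oct) = -1.2Δ₀ = -138 kJ/mol.
Tetrahedral e⁴ t₂⁴ gives -0.8Δₜ = -0.8 × (4/9) × 115 = -41 kJ/mol.
OSPE = CFSE(oct) − CFSE(tet) = -138 − (-41) = -97 kJ/mol.

-97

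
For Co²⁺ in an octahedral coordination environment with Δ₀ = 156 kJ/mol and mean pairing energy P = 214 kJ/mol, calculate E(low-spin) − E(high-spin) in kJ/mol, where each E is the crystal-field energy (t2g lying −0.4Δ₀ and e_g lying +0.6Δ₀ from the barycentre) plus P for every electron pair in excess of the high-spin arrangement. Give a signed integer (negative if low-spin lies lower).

58

Group 9 minus oxidation state +2 gives a d⁷ configuration for Co²⁺.
In the high-spin limit (t2g^5 e_g^2) the orbital term is -0.8Δ₀ = -125 kJ/mol, with no excess pairing.
Low-spin: t2g^6 e_g^1, orbital CFSE = -1.8Δ₀ = -281 kJ/mol; plus 1 excess pair × P = +214 kJ/mol; total -67 kJ/mol.
The difference is -67 − (-125) = 58 kJ/mol, so high-spin lies lower.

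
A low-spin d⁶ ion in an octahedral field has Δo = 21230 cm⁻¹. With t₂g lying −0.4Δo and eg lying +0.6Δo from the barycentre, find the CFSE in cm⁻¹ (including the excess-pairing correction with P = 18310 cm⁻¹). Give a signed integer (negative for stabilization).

-14332

Electron filling gives t₂g⁶ eg⁰.
The orbital stabilization is -2.4Δo = -2.4 × 21230 = -50952 cm⁻¹.
Relative to high-spin t₂g⁴ eg² (1 paired), the low-spin configuration has 2 additional pairs, contributing +2 × 18310 = +36620 cm⁻¹.
Net CFSE = -50952 + 36620 = -14332 cm⁻¹.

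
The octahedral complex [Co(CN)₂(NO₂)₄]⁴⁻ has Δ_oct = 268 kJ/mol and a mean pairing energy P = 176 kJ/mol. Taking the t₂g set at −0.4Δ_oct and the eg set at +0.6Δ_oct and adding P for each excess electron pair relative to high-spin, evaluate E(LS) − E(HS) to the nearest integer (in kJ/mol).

-92

Ligand charges: 2×(-1) from CN⁻ and 4×(-1) from NO₂⁻ sum to -6; with overall charge -4, Co is +2.
Co is in group 9, so Co²⁺ is d⁷ (9 − 2 = 7).
High-spin: t₂g⁵ eg², CFSE = -0.8Δ_oct = -214 kJ/mol.
Low-spin t₂g⁶ eg¹ gives -1.8Δ_oct = -482 kJ/mol, but forming 1 extra pair costs 1P = 176 kJ/mol, so E(LS) = -482 + 176 = -306 kJ/mol.
E(LS) − E(HS) = -306 − (-214) = -92 kJ/mol.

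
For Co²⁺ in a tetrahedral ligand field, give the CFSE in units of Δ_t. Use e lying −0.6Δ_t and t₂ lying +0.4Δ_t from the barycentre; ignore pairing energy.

-1.2 Δ_t

Co sits in group 9; removing 2 electrons leaves Co²⁺ with 9 − 2 = 7 d electrons.
With tetrahedral geometry the complex is necessarily high-spin.
Configuration: e⁴ t₂³.
CFSE = 4(-0.6Δ_t) + 3(0.4Δ_t) = -2.4Δ_t + 1.2Δ_t = -1.2Δ_t.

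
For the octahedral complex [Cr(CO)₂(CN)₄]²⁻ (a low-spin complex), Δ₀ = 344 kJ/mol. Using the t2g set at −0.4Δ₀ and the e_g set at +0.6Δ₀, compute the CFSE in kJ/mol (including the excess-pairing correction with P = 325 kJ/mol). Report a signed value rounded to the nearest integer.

-225

Ligand charges: 2×(+0) from CO and 4×(-1) from CN⁻ sum to -4; with overall charge -2, Cr is +2.
Cr sits in group 6; removing 2 electrons leaves Cr²⁺ with 6 − 2 = 4 d electrons.
Electron filling gives t2g^4 e_g^0.
The orbital stabilization is -1.6Δ₀ = -1.6 × 344 = -550 kJ/mol.
High-spin d⁴ would be t2g^3 e_g^1 with 0 pairs; low-spin has 1, so 1 excess pair costs +1P = +325 kJ/mol.
Net CFSE = -550 + 325 = -225 kJ/mol.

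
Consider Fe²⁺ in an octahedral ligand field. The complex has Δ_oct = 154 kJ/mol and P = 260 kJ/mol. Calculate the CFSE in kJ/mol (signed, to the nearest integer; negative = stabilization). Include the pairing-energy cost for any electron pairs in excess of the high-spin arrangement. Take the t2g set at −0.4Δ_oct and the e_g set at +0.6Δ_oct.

-62

Fe is in group 8, so Fe²⁺ is d⁶ (8 − 2 = 6).
Here Δ_oct < P (154 < 260), so the high-spin state is favoured.
Configuration: t2g^4 e_g^2.
Orbital CFSE = -0.4Δ_oct = -0.4 × 154 = -62 kJ/mol.
High-spin has no excess pairs, so no pairing correction applies.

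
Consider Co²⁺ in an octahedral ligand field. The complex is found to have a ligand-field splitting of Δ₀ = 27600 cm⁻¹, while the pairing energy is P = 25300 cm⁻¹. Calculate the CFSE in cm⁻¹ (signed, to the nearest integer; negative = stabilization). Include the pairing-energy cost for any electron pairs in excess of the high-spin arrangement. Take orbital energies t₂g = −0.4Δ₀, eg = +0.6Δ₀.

Co²⁺: group 9, so d-count = 9 − 2 = 7.
Here Δ₀ > P (27600 > 25300), so the low-spin state is favoured.
Configuration: t₂g⁶ eg¹.
Orbital CFSE = -1.8Δ₀ = -1.8 × 27600 = -49680 cm⁻¹.
Excess pairs vs high-spin: 3 − 2 = 1; pairing cost = +25300 cm⁻¹.
Net CFSE = -49680 + 25300 = -24380 cm⁻¹.

-24380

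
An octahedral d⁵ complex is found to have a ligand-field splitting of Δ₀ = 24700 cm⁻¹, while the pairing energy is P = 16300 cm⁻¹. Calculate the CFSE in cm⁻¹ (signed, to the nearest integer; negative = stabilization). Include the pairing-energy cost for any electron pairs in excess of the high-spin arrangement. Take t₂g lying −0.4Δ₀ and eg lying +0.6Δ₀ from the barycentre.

Δ₀ > P, so pairing is preferred: the ground state is low-spin.
Configuration: t₂g⁵ eg⁰.
Orbital CFSE = -2.0Δ₀ = -2.0 × 24700 = -49400 cm⁻¹.
Excess pairs vs high-spin: 2 − 0 = 2; pairing cost = +32600 cm⁻¹.
Net CFSE = -49400 + 32600 = -16800 cm⁻¹.

-16800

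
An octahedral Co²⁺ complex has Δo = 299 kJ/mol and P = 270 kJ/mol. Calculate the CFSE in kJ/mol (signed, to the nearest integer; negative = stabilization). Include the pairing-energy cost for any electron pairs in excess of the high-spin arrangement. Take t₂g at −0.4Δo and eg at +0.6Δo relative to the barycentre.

Group 9 minus oxidation state +2 gives a d⁷ configuration for Co²⁺.
Here Δo > P (299 > 270), so the low-spin state is favoured.
That gives t₂g⁶ eg¹.
Orbital CFSE = -1.8Δo = -1.8 × 299 = -538 kJ/mol.
Excess pairs vs high-spin: 3 − 2 = 1; pairing cost = +270 kJ/mol.
Net CFSE = -538 + 270 = -268 kJ/mol.

-268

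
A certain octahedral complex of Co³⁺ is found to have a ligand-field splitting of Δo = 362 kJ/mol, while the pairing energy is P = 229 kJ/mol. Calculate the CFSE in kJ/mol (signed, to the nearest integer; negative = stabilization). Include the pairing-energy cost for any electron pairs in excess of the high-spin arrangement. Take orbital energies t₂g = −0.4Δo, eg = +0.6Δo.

-411

Co³⁺: group 9, so d-count = 9 − 3 = 6.
With Δo > P the complex is low-spin.
Filling d⁶ accordingly: t₂g⁶ eg⁰.
Orbital CFSE = -2.4Δo = -2.4 × 362 = -869 kJ/mol.
Excess pairs vs high-spin: 3 − 1 = 2; pairing cost = +458 kJ/mol.
Net CFSE = -869 + 458 = -411 kJ/mol.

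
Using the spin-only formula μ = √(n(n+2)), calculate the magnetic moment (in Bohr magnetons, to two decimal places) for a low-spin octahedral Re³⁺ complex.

Re³⁺: group 7, so d-count = 7 − 3 = 4.
Configuration: t2g^4 e_g^0 → 2 unpaired electrons.
μ(spin-only) = √[2(2+2)] = √8 ≈ 2.83 Bohr magnetons.

2.83 Bohr magnetons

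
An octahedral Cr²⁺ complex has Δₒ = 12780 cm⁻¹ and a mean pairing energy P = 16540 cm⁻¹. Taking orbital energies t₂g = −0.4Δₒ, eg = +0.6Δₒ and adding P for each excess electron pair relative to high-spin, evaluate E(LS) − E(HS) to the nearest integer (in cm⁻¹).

Group 6 minus oxidation state +2 gives a d⁴ configuration for Cr²⁺.
High-spin: t₂g³ eg¹, CFSE = -0.6Δₒ = -7668 cm⁻¹.
For low-spin the configuration is t₂g⁴ eg⁰: orbital energy -1.6 × 12780 = -20448 cm⁻¹, and 1 additional pair relative to high-spin adds 16540 cm⁻¹, giving -3908 cm⁻¹.
Thus E(LS) − E(HS) = 3760 cm⁻¹.

3760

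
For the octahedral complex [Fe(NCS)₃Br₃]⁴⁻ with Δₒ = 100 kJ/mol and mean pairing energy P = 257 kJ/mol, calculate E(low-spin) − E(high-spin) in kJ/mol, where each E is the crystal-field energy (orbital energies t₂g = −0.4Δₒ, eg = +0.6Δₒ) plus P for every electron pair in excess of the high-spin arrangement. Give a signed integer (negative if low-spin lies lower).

314

Ligand charges: 3×(-1) from NCS⁻ and 3×(-1) from Br⁻ sum to -6; with overall charge -4, Fe is +2.
Fe sits in group 8; removing 2 electrons leaves Fe²⁺ with 8 − 2 = 6 d electrons.
High-spin d⁶ fills as t₂g⁴ eg² with CFSE 4(−0.4) + 2(+0.6) = -0.4Δₒ = -40 kJ/mol.
Low-spin: t₂g⁶ eg⁰, orbital CFSE = -2.4Δₒ = -240 kJ/mol; plus 2 excess pairs × P = +514 kJ/mol; total 274 kJ/mol.
The difference is 274 − (-40) = 314 kJ/mol, so high-spin lies lower.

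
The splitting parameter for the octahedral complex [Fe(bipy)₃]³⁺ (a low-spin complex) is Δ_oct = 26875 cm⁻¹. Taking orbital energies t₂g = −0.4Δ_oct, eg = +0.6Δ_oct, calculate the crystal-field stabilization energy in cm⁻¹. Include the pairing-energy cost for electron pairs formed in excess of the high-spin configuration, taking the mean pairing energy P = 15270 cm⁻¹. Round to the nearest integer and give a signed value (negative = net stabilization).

bipy is neutral, so the +3 overall charge sits on Fe: oxidation state +3.
Fe is in group 8, so Fe³⁺ is d⁵ (8 − 3 = 5).
The d⁵ electrons fill as t₂g⁵ eg⁰.
CFSE(orbital) = 5×(-0.4Δ_oct) + 0×(0.6Δ_oct) = -2.0Δ_oct; with Δ_oct = 26875 cm⁻¹ that is -53750 cm⁻¹.
Pairing penalty: 2 pairs vs 0 in the high-spin reference → 2 extra × P = 30540 cm⁻¹.
Overall CFSE = -53750 + 30540 = -23210 cm⁻¹.

-23210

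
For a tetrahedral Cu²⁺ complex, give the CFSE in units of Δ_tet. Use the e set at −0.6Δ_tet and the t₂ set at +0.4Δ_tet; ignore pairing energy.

Cu is in group 11, so Cu²⁺ is d⁹ (11 − 2 = 9).
With tetrahedral geometry the complex is necessarily high-spin.
Configuration: e⁴ t₂⁵.
CFSE = 4(-0.6Δ_tet) + 5(0.4Δ_tet) = -2.4Δ_tet + 2.0Δ_tet = -0.4Δ_tet.

-0.4 Δ_tet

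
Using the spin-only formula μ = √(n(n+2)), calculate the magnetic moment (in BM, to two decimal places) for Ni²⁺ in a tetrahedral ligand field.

2.83 BM

Group 10 minus oxidation state +2 gives a d⁸ configuration for Ni²⁺.
Tetrahedral splitting is small, so the complex is high-spin.
Configuration: e⁴ t₂⁴ → 2 unpaired electrons.
μ(spin-only) = √[2(2+2)] = √8 ≈ 2.83 BM.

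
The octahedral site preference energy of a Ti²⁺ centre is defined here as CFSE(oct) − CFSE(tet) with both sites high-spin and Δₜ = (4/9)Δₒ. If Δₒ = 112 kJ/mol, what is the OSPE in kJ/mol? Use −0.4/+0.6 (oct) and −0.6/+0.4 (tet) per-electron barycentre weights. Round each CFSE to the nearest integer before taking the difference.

-30

Group 4 minus oxidation state +2 gives a d² configuration for Ti²⁺.
Octahedral high-spin t₂g² eg⁰: CFSE = -0.8 × 112 = -90 kJ/mol.
Tetrahedral e² t₂⁰ gives -1.2Δₜ = -1.2 × (4/9) × 112 = -60 kJ/mol.
Subtracting, OSPE = -90 − (-60) = -30 kJ/mol.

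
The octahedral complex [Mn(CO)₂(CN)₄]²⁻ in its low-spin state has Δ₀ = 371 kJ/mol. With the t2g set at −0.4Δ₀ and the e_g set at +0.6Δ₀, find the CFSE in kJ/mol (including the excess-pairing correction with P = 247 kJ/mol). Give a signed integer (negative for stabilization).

Ligand charges: 2×(+0) from CO and 4×(-1) from CN⁻ sum to -4; with overall charge -2, Mn is +2.
Group 7 minus oxidation state +2 gives a d⁵ configuration for Mn²⁺.
Electron filling gives t2g^5 e_g^0.
CFSE(orbital) = 5×(-0.4Δ₀) + 0×(0.6Δ₀) = -2.0Δ₀; with Δ₀ = 371 kJ/mol that is -742 kJ/mol.
Relative to high-spin t2g^3 e_g^2 (0 paired), the low-spin configuration has 2 additional pairs, contributing +2 × 247 = +494 kJ/mol.
Overall CFSE = -742 + 494 = -248 kJ/mol.

-248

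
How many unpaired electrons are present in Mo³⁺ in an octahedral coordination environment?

3

Mo is in group 6, so Mo³⁺ is d³ (6 − 3 = 3).
For octahedral d³ the high- and low-spin configurations coincide.
Configuration: t₂g³ eg⁰, giving 3 unpaired electrons.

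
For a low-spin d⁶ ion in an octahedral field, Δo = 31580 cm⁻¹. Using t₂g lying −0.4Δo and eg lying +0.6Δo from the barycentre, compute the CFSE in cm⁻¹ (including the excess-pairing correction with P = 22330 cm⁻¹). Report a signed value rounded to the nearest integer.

Electron filling gives t₂g⁶ eg⁰.
Orbital CFSE = 6(-0.4) + 0(0.6) = -2.4Δo = -2.4 × 31580 = -75792 cm⁻¹.
Pairing penalty: 3 pairs vs 1 in the high-spin reference → 2 extra × P = 44660 cm⁻¹.
Overall CFSE = -75792 + 44660 = -31132 cm⁻¹.

-31132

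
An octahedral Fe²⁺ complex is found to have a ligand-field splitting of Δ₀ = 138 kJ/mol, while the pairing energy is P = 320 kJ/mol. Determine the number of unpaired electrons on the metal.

Fe²⁺: group 8, so d-count = 8 − 2 = 6.
Here Δ₀ < P (138 < 320), so the high-spin state is favoured.
That gives t2g^4 e_g^2.
Unpaired electrons: 4.

4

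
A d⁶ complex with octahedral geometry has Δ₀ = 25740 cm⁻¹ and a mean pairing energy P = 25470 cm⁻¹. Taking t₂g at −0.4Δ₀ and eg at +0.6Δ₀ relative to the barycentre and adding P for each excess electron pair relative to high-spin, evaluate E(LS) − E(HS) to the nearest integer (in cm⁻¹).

In the high-spin limit (t₂g⁴ eg²) the orbital term is -0.4Δ₀ = -10296 cm⁻¹, with no excess pairing.
Low-spin t₂g⁶ eg⁰ gives -2.4Δ₀ = -61776 cm⁻¹, but forming 2 extra pairs costs 2P = 50940 cm⁻¹, so E(LS) = -61776 + 50940 = -10836 cm⁻¹.
Thus E(LS) − E(HS) = -540 cm⁻¹.

-540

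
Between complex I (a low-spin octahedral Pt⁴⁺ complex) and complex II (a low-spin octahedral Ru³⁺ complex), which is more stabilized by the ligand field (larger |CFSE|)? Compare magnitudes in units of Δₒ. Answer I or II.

I: Pt is in group 10, so Pt⁴⁺ is d⁶ (10 − 4 = 6); t2g^6 e_g^0, CFSE = -2.4Δₒ.
II: Ru is in group 8, so Ru³⁺ is d⁵ (8 − 3 = 5); t₂g⁵ eg⁰, CFSE = -2.0Δₒ.
So I has the larger |CFSE|.

I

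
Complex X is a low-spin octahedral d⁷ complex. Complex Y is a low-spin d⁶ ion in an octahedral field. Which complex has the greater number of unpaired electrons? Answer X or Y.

X: t2g^6 e_g^1 → 1 unpaired.
Y: t₂g⁶ eg⁰ → 0 unpaired.
So X has more unpaired electrons.

X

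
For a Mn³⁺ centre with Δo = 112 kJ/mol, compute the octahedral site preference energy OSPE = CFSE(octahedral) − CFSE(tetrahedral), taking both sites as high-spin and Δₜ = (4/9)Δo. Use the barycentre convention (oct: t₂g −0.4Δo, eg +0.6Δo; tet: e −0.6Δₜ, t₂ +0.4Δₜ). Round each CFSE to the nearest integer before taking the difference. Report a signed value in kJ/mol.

Group 7 minus oxidation state +3 gives a d⁴ configuration for Mn³⁺.
Octahedral (high-spin): t2g^3 e_g^1, CFSE = 3(−0.4) + 1(+0.6) = -0.6Δo = -0.6 × 112 = -67 kJ/mol.
In a tetrahedral site the filling is e^2 t2^2: CFSE(tet) = -0.4Δₜ = -0.4 × (4/9)(112) = -20 kJ/mol.
OSPE = -67 − (-20) = -47 kJ/mol.

-47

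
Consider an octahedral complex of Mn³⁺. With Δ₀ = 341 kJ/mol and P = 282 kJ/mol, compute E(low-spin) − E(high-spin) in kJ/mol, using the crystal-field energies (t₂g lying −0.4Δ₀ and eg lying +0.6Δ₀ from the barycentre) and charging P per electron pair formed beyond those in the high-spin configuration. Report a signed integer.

Mn³⁺: group 7, so d-count = 7 − 3 = 4.
High-spin d⁴ fills as t₂g³ eg¹ with CFSE 3(−0.4) + 1(+0.6) = -0.6Δ₀ = -205 kJ/mol.
For low-spin the configuration is t₂g⁴ eg⁰: orbital energy -1.6 × 341 = -546 kJ/mol, and 1 additional pair relative to high-spin adds 282 kJ/mol, giving -264 kJ/mol.
Thus E(LS) − E(HS) = -59 kJ/mol.

-59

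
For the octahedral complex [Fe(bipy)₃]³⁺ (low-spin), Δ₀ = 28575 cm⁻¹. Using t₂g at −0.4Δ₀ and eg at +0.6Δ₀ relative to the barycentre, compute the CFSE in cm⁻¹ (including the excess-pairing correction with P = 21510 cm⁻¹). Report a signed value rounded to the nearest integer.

bipy is neutral, so the +3 overall charge sits on Fe: oxidation state +3.
Fe is in group 8, so Fe³⁺ is d⁵ (8 − 3 = 5).
Electron filling gives t₂g⁵ eg⁰.
CFSE(orbital) = 5×(-0.4Δ₀) + 0×(0.6Δ₀) = -2.0Δ₀; with Δ₀ = 28575 cm⁻¹ that is -57150 cm⁻¹.
Pairing penalty: 2 pairs vs 0 in the high-spin reference → 2 extra × P = 43020 cm⁻¹.
Overall CFSE = -57150 + 43020 = -14130 cm⁻¹.

-14130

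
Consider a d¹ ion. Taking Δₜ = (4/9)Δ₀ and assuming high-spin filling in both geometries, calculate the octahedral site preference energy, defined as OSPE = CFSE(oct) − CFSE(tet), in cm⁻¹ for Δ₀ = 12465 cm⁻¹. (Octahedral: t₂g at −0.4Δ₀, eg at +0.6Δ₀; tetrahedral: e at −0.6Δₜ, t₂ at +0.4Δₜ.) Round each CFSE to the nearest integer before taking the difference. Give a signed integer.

-1662

Octahedral (high-spin): t₂g¹ eg⁰, CFSE = 1(−0.4) + 0(+0.6) = -0.4Δ₀ = -0.4 × 12465 = -4986 cm⁻¹.
Tetrahedral e¹ t₂⁰ gives -0.6Δₜ = -0.6 × (4/9) × 12465 = -3324 cm⁻¹.
OSPE = CFSE(oct) − CFSE(tet) = -4986 − (-3324) = -1662 cm⁻¹.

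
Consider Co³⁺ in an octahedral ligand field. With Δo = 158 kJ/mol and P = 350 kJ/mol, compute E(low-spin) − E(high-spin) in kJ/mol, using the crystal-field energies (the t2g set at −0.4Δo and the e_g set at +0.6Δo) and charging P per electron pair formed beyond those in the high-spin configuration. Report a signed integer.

384

Co is in group 9, so Co³⁺ is d⁶ (9 − 3 = 6).
High-spin: t2g^4 e_g^2, CFSE = -0.4Δo = -63 kJ/mol.
For low-spin the configuration is t2g^6 e_g^0: orbital energy -2.4 × 158 = -379 kJ/mol, and 2 additional pairs relative to high-spin add 700 kJ/mol, giving 321 kJ/mol.
Thus E(LS) − E(HS) = 384 kJ/mol.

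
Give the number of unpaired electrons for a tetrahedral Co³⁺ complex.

Co is in group 9, so Co³⁺ is d⁶ (9 − 3 = 6).
With tetrahedral geometry the complex is necessarily high-spin.
Configuration: e³ t₂³, giving 4 unpaired electrons.

4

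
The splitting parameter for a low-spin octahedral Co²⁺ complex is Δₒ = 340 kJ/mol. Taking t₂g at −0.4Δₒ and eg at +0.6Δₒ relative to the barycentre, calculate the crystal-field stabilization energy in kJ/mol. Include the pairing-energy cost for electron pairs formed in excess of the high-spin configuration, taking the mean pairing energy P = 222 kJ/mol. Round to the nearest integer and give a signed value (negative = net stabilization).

Co is in group 9, so Co²⁺ is d⁷ (9 − 2 = 7).
Configuration: t₂g⁶ eg¹.
Orbital CFSE = 6(-0.4) + 1(0.6) = -1.8Δₒ = -1.8 × 340 = -612 kJ/mol.
Pairing penalty: 3 pairs vs 2 in the high-spin reference → 1 extra × P = 222 kJ/mol.
Net CFSE = -612 + 222 = -390 kJ/mol.

-390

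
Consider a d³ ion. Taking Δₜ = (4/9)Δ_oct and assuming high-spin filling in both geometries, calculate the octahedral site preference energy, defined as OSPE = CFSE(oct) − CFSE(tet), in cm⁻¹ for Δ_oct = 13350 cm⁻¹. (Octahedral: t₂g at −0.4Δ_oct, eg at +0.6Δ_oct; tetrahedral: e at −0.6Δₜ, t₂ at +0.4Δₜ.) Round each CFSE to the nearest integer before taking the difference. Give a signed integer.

-11273

Octahedral high-spin t₂g³ eg⁰: CFSE = -1.2 × 13350 = -16020 cm⁻¹.
Tetrahedral e² t₂¹ gives -0.8Δₜ = -0.8 × (4/9) × 13350 = -4747 cm⁻¹.
Subtracting, OSPE = -16020 − (-4747) = -11273 cm⁻¹.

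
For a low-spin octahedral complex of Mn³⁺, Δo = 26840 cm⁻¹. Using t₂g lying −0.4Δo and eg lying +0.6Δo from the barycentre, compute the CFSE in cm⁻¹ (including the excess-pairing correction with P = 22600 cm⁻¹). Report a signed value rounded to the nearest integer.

Mn is in group 7, so Mn³⁺ is d⁴ (7 − 3 = 4).
Configuration: t₂g⁴ eg⁰.
The orbital stabilization is -1.6Δo = -1.6 × 26840 = -42944 cm⁻¹.
Relative to high-spin t₂g³ eg¹ (0 paired), the low-spin configuration has 1 additional pair, contributing +1 × 22600 = +22600 cm⁻¹.
Overall CFSE = -42944 + 22600 = -20344 cm⁻¹.

-20344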